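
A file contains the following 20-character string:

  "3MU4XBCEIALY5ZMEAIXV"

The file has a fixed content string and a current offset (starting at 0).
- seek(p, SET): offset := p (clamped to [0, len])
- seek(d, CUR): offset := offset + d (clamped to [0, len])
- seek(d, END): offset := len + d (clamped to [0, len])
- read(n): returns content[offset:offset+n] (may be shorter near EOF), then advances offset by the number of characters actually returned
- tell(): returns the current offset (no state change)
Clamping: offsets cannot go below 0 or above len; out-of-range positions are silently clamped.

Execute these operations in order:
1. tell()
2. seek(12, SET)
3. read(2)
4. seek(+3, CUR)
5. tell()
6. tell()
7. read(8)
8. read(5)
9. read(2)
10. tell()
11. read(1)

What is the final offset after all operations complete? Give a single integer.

Answer: 20

Derivation:
After 1 (tell()): offset=0
After 2 (seek(12, SET)): offset=12
After 3 (read(2)): returned '5Z', offset=14
After 4 (seek(+3, CUR)): offset=17
After 5 (tell()): offset=17
After 6 (tell()): offset=17
After 7 (read(8)): returned 'IXV', offset=20
After 8 (read(5)): returned '', offset=20
After 9 (read(2)): returned '', offset=20
After 10 (tell()): offset=20
After 11 (read(1)): returned '', offset=20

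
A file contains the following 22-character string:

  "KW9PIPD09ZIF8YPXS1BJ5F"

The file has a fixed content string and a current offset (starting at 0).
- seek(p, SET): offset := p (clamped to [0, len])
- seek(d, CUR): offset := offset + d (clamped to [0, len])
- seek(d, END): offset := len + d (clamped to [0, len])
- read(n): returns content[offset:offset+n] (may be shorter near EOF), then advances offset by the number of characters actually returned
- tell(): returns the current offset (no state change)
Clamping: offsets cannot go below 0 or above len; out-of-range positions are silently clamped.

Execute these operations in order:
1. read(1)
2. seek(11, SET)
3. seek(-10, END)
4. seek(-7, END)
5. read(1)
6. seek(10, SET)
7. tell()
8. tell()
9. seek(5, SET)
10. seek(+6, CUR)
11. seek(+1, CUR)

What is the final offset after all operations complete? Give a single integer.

Answer: 12

Derivation:
After 1 (read(1)): returned 'K', offset=1
After 2 (seek(11, SET)): offset=11
After 3 (seek(-10, END)): offset=12
After 4 (seek(-7, END)): offset=15
After 5 (read(1)): returned 'X', offset=16
After 6 (seek(10, SET)): offset=10
After 7 (tell()): offset=10
After 8 (tell()): offset=10
After 9 (seek(5, SET)): offset=5
After 10 (seek(+6, CUR)): offset=11
After 11 (seek(+1, CUR)): offset=12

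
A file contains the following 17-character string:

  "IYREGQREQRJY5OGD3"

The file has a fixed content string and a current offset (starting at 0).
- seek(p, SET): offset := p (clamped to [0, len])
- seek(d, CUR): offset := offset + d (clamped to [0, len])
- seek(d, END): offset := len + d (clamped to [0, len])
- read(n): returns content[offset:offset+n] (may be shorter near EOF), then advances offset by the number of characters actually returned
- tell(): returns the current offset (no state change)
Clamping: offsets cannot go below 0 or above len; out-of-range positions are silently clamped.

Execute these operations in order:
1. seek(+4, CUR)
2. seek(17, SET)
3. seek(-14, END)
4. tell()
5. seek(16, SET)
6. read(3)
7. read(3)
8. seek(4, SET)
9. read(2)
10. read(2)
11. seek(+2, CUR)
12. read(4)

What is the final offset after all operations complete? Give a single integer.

Answer: 14

Derivation:
After 1 (seek(+4, CUR)): offset=4
After 2 (seek(17, SET)): offset=17
After 3 (seek(-14, END)): offset=3
After 4 (tell()): offset=3
After 5 (seek(16, SET)): offset=16
After 6 (read(3)): returned '3', offset=17
After 7 (read(3)): returned '', offset=17
After 8 (seek(4, SET)): offset=4
After 9 (read(2)): returned 'GQ', offset=6
After 10 (read(2)): returned 'RE', offset=8
After 11 (seek(+2, CUR)): offset=10
After 12 (read(4)): returned 'JY5O', offset=14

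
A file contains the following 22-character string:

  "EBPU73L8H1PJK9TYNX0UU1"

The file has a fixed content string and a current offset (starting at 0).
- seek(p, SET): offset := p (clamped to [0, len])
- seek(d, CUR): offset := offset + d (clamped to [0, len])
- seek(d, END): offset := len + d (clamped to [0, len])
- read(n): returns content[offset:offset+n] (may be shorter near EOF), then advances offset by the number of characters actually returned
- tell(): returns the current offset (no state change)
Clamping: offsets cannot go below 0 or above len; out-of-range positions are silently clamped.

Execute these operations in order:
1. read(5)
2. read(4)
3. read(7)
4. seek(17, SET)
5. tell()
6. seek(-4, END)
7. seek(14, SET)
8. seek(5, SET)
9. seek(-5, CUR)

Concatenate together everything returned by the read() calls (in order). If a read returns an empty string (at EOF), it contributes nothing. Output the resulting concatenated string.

Answer: EBPU73L8H1PJK9TY

Derivation:
After 1 (read(5)): returned 'EBPU7', offset=5
After 2 (read(4)): returned '3L8H', offset=9
After 3 (read(7)): returned '1PJK9TY', offset=16
After 4 (seek(17, SET)): offset=17
After 5 (tell()): offset=17
After 6 (seek(-4, END)): offset=18
After 7 (seek(14, SET)): offset=14
After 8 (seek(5, SET)): offset=5
After 9 (seek(-5, CUR)): offset=0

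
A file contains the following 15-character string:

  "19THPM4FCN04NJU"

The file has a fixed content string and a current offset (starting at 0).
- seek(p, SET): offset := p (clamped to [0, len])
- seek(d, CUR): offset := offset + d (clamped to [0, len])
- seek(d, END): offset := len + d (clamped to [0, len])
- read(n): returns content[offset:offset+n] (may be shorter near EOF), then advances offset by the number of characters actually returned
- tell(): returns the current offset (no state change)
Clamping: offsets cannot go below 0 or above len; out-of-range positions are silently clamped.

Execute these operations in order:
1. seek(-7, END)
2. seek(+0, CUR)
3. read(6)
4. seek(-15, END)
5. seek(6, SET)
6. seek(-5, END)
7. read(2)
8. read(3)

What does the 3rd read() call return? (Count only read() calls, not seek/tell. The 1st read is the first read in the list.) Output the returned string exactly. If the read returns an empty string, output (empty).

Answer: NJU

Derivation:
After 1 (seek(-7, END)): offset=8
After 2 (seek(+0, CUR)): offset=8
After 3 (read(6)): returned 'CN04NJ', offset=14
After 4 (seek(-15, END)): offset=0
After 5 (seek(6, SET)): offset=6
After 6 (seek(-5, END)): offset=10
After 7 (read(2)): returned '04', offset=12
After 8 (read(3)): returned 'NJU', offset=15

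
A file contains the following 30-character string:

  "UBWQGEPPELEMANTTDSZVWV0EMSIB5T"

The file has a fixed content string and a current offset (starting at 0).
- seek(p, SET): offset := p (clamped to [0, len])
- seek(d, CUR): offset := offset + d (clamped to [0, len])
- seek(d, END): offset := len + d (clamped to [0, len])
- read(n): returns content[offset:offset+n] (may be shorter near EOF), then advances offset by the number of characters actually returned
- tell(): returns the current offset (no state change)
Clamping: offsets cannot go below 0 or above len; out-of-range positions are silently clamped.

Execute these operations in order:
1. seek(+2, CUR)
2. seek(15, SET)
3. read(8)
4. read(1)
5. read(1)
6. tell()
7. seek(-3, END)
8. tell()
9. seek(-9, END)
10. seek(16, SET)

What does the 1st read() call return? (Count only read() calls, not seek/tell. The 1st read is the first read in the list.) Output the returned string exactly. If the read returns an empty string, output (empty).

Answer: TDSZVWV0

Derivation:
After 1 (seek(+2, CUR)): offset=2
After 2 (seek(15, SET)): offset=15
After 3 (read(8)): returned 'TDSZVWV0', offset=23
After 4 (read(1)): returned 'E', offset=24
After 5 (read(1)): returned 'M', offset=25
After 6 (tell()): offset=25
After 7 (seek(-3, END)): offset=27
After 8 (tell()): offset=27
After 9 (seek(-9, END)): offset=21
After 10 (seek(16, SET)): offset=16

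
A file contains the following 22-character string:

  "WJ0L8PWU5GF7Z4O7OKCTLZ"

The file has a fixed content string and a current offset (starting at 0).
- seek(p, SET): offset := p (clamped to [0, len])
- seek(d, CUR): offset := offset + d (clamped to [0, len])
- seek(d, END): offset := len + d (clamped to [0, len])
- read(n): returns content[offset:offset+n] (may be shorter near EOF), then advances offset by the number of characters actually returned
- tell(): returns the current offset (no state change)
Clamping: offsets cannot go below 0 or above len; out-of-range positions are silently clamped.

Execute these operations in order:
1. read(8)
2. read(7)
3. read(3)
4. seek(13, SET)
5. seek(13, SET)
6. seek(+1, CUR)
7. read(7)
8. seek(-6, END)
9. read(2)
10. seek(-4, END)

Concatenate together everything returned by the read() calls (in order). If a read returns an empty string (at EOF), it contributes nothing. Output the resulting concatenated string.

After 1 (read(8)): returned 'WJ0L8PWU', offset=8
After 2 (read(7)): returned '5GF7Z4O', offset=15
After 3 (read(3)): returned '7OK', offset=18
After 4 (seek(13, SET)): offset=13
After 5 (seek(13, SET)): offset=13
After 6 (seek(+1, CUR)): offset=14
After 7 (read(7)): returned 'O7OKCTL', offset=21
After 8 (seek(-6, END)): offset=16
After 9 (read(2)): returned 'OK', offset=18
After 10 (seek(-4, END)): offset=18

Answer: WJ0L8PWU5GF7Z4O7OKO7OKCTLOK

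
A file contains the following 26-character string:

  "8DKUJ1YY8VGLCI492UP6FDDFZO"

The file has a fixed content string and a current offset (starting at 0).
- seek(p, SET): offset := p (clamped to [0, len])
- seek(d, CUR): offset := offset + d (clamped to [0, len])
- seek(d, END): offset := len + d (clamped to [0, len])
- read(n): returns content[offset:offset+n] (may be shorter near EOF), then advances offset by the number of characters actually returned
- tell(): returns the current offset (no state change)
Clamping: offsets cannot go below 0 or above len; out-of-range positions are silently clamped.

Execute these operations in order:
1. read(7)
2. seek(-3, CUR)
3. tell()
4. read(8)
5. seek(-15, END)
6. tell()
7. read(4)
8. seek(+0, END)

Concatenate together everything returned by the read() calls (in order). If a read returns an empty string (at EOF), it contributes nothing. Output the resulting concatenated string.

After 1 (read(7)): returned '8DKUJ1Y', offset=7
After 2 (seek(-3, CUR)): offset=4
After 3 (tell()): offset=4
After 4 (read(8)): returned 'J1YY8VGL', offset=12
After 5 (seek(-15, END)): offset=11
After 6 (tell()): offset=11
After 7 (read(4)): returned 'LCI4', offset=15
After 8 (seek(+0, END)): offset=26

Answer: 8DKUJ1YJ1YY8VGLLCI4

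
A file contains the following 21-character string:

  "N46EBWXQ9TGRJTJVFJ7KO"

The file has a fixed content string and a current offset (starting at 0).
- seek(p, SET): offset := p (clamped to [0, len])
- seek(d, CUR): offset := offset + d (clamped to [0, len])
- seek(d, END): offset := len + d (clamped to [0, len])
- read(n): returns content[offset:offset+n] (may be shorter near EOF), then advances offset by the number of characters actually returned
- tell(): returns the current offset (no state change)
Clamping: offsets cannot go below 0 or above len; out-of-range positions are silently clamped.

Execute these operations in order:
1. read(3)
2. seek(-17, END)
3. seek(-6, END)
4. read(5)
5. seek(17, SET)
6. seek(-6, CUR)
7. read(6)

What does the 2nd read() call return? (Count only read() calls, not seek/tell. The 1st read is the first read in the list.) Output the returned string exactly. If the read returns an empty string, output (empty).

After 1 (read(3)): returned 'N46', offset=3
After 2 (seek(-17, END)): offset=4
After 3 (seek(-6, END)): offset=15
After 4 (read(5)): returned 'VFJ7K', offset=20
After 5 (seek(17, SET)): offset=17
After 6 (seek(-6, CUR)): offset=11
After 7 (read(6)): returned 'RJTJVF', offset=17

Answer: VFJ7K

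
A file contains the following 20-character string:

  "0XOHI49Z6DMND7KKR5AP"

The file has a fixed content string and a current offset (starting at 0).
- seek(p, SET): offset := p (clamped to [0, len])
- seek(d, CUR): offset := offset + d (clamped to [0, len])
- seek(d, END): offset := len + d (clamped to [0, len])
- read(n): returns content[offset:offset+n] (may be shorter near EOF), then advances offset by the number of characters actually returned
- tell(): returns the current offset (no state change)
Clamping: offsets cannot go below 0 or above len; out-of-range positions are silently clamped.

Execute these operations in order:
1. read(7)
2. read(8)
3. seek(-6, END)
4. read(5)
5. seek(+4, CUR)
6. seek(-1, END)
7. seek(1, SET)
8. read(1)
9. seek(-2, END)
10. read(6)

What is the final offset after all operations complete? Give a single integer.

After 1 (read(7)): returned '0XOHI49', offset=7
After 2 (read(8)): returned 'Z6DMND7K', offset=15
After 3 (seek(-6, END)): offset=14
After 4 (read(5)): returned 'KKR5A', offset=19
After 5 (seek(+4, CUR)): offset=20
After 6 (seek(-1, END)): offset=19
After 7 (seek(1, SET)): offset=1
After 8 (read(1)): returned 'X', offset=2
After 9 (seek(-2, END)): offset=18
After 10 (read(6)): returned 'AP', offset=20

Answer: 20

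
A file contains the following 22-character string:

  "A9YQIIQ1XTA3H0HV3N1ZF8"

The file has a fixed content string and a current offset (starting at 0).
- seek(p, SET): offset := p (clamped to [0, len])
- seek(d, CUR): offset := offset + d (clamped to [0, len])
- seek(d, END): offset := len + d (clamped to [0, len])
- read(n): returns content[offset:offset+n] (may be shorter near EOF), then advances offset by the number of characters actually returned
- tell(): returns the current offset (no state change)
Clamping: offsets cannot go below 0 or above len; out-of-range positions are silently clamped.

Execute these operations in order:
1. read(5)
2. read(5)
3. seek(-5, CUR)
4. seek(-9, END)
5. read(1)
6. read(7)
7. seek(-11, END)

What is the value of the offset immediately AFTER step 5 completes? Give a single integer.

Answer: 14

Derivation:
After 1 (read(5)): returned 'A9YQI', offset=5
After 2 (read(5)): returned 'IQ1XT', offset=10
After 3 (seek(-5, CUR)): offset=5
After 4 (seek(-9, END)): offset=13
After 5 (read(1)): returned '0', offset=14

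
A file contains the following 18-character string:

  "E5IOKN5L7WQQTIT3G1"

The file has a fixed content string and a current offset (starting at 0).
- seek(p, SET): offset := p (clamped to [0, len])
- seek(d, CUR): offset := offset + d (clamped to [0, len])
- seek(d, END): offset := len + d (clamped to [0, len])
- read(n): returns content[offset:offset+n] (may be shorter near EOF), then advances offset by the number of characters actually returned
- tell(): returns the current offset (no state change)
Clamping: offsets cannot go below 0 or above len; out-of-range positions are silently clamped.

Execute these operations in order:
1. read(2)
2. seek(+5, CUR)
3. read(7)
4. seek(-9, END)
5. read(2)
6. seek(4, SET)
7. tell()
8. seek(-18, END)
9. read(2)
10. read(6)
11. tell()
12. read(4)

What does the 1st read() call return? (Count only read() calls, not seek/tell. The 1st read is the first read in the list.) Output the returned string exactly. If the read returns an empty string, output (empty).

After 1 (read(2)): returned 'E5', offset=2
After 2 (seek(+5, CUR)): offset=7
After 3 (read(7)): returned 'L7WQQTI', offset=14
After 4 (seek(-9, END)): offset=9
After 5 (read(2)): returned 'WQ', offset=11
After 6 (seek(4, SET)): offset=4
After 7 (tell()): offset=4
After 8 (seek(-18, END)): offset=0
After 9 (read(2)): returned 'E5', offset=2
After 10 (read(6)): returned 'IOKN5L', offset=8
After 11 (tell()): offset=8
After 12 (read(4)): returned '7WQQ', offset=12

Answer: E5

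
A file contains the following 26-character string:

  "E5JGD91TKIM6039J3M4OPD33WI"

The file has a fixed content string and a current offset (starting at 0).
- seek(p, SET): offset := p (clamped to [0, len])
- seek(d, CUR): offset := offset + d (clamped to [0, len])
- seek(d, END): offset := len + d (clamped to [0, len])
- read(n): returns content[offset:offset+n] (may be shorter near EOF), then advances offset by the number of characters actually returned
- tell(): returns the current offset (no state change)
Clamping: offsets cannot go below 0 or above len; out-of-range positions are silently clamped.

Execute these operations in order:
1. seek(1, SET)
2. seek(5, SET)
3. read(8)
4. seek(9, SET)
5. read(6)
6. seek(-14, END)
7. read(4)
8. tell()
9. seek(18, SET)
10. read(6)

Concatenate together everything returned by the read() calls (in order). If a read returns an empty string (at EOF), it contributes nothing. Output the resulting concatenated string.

After 1 (seek(1, SET)): offset=1
After 2 (seek(5, SET)): offset=5
After 3 (read(8)): returned '91TKIM60', offset=13
After 4 (seek(9, SET)): offset=9
After 5 (read(6)): returned 'IM6039', offset=15
After 6 (seek(-14, END)): offset=12
After 7 (read(4)): returned '039J', offset=16
After 8 (tell()): offset=16
After 9 (seek(18, SET)): offset=18
After 10 (read(6)): returned '4OPD33', offset=24

Answer: 91TKIM60IM6039039J4OPD33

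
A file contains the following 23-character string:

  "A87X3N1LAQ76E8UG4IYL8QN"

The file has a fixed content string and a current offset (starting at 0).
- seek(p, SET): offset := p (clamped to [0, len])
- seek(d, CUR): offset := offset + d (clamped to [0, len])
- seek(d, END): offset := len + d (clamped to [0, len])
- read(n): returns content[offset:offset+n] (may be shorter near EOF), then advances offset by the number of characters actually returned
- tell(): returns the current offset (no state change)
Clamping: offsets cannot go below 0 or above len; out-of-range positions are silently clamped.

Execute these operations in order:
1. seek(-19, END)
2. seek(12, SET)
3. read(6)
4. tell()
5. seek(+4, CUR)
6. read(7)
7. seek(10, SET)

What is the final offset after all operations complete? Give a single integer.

After 1 (seek(-19, END)): offset=4
After 2 (seek(12, SET)): offset=12
After 3 (read(6)): returned 'E8UG4I', offset=18
After 4 (tell()): offset=18
After 5 (seek(+4, CUR)): offset=22
After 6 (read(7)): returned 'N', offset=23
After 7 (seek(10, SET)): offset=10

Answer: 10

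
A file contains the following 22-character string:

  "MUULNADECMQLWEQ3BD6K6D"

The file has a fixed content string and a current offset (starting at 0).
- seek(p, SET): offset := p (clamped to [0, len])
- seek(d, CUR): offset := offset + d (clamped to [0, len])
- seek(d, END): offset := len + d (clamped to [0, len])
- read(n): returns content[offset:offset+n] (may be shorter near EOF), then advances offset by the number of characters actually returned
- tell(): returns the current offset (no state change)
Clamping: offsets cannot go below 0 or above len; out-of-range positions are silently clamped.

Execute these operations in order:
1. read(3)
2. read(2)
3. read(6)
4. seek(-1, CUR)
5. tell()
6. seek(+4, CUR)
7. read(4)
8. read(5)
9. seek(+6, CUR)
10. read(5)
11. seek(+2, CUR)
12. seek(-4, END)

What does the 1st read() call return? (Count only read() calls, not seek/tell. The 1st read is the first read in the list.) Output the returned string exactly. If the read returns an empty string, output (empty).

Answer: MUU

Derivation:
After 1 (read(3)): returned 'MUU', offset=3
After 2 (read(2)): returned 'LN', offset=5
After 3 (read(6)): returned 'ADECMQ', offset=11
After 4 (seek(-1, CUR)): offset=10
After 5 (tell()): offset=10
After 6 (seek(+4, CUR)): offset=14
After 7 (read(4)): returned 'Q3BD', offset=18
After 8 (read(5)): returned '6K6D', offset=22
After 9 (seek(+6, CUR)): offset=22
After 10 (read(5)): returned '', offset=22
After 11 (seek(+2, CUR)): offset=22
After 12 (seek(-4, END)): offset=18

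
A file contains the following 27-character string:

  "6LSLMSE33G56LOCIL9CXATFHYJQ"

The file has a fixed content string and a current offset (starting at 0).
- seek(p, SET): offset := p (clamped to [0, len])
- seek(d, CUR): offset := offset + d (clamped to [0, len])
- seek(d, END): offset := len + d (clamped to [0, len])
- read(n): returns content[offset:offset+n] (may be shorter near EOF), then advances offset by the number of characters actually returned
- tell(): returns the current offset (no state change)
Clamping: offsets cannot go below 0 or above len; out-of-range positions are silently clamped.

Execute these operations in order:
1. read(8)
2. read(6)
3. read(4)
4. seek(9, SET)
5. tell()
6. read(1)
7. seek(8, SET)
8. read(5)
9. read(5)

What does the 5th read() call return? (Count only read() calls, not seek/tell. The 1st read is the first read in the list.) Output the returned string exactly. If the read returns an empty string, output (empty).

Answer: 3G56L

Derivation:
After 1 (read(8)): returned '6LSLMSE3', offset=8
After 2 (read(6)): returned '3G56LO', offset=14
After 3 (read(4)): returned 'CIL9', offset=18
After 4 (seek(9, SET)): offset=9
After 5 (tell()): offset=9
After 6 (read(1)): returned 'G', offset=10
After 7 (seek(8, SET)): offset=8
After 8 (read(5)): returned '3G56L', offset=13
After 9 (read(5)): returned 'OCIL9', offset=18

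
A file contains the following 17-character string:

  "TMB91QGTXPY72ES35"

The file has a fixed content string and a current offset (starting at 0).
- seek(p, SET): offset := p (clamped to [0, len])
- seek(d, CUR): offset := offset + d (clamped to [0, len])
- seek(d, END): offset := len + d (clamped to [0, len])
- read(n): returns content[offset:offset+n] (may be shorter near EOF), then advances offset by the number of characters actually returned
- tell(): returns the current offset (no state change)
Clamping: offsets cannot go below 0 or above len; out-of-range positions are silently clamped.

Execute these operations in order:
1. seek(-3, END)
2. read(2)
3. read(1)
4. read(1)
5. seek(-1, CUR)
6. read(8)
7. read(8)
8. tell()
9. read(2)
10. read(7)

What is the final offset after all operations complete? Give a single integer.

Answer: 17

Derivation:
After 1 (seek(-3, END)): offset=14
After 2 (read(2)): returned 'S3', offset=16
After 3 (read(1)): returned '5', offset=17
After 4 (read(1)): returned '', offset=17
After 5 (seek(-1, CUR)): offset=16
After 6 (read(8)): returned '5', offset=17
After 7 (read(8)): returned '', offset=17
After 8 (tell()): offset=17
After 9 (read(2)): returned '', offset=17
After 10 (read(7)): returned '', offset=17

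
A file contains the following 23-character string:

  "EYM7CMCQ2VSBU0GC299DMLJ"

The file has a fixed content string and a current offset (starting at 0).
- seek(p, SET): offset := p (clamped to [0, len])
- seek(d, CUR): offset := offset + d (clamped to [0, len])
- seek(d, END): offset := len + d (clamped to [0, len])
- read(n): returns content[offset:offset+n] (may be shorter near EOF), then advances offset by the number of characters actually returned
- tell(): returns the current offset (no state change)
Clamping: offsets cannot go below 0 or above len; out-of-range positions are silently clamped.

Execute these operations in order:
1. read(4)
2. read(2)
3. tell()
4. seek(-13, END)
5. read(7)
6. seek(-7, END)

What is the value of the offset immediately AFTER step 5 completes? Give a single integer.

Answer: 17

Derivation:
After 1 (read(4)): returned 'EYM7', offset=4
After 2 (read(2)): returned 'CM', offset=6
After 3 (tell()): offset=6
After 4 (seek(-13, END)): offset=10
After 5 (read(7)): returned 'SBU0GC2', offset=17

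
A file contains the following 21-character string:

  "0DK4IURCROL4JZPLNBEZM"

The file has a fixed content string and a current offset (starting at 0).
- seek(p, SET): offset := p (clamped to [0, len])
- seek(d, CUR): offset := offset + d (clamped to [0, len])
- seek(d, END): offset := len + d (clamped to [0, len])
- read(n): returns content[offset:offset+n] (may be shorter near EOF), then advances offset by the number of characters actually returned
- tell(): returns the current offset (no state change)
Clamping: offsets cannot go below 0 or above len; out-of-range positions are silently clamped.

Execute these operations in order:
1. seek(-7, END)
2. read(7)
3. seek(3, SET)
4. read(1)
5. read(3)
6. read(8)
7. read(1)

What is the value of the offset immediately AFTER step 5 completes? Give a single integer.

Answer: 7

Derivation:
After 1 (seek(-7, END)): offset=14
After 2 (read(7)): returned 'PLNBEZM', offset=21
After 3 (seek(3, SET)): offset=3
After 4 (read(1)): returned '4', offset=4
After 5 (read(3)): returned 'IUR', offset=7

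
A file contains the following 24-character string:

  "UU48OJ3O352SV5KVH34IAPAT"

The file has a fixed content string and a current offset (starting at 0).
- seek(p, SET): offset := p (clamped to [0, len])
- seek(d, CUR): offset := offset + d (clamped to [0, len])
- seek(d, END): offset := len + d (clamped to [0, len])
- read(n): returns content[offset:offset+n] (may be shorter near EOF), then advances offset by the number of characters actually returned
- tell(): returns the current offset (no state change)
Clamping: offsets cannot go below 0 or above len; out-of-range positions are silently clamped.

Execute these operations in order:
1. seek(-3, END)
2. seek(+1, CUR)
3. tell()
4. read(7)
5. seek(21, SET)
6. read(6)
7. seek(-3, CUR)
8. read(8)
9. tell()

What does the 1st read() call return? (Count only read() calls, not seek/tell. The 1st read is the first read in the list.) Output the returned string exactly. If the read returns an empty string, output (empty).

After 1 (seek(-3, END)): offset=21
After 2 (seek(+1, CUR)): offset=22
After 3 (tell()): offset=22
After 4 (read(7)): returned 'AT', offset=24
After 5 (seek(21, SET)): offset=21
After 6 (read(6)): returned 'PAT', offset=24
After 7 (seek(-3, CUR)): offset=21
After 8 (read(8)): returned 'PAT', offset=24
After 9 (tell()): offset=24

Answer: AT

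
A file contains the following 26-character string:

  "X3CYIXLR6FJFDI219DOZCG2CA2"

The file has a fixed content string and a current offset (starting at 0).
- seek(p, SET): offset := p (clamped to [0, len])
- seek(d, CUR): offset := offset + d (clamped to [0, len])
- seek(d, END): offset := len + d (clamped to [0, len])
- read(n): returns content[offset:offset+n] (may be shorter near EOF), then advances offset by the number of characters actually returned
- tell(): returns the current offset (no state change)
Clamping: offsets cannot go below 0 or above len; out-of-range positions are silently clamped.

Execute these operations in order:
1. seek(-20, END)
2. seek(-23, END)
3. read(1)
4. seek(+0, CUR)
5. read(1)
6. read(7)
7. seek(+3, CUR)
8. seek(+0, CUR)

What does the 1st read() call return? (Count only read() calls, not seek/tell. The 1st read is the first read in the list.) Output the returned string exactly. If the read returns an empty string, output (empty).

Answer: Y

Derivation:
After 1 (seek(-20, END)): offset=6
After 2 (seek(-23, END)): offset=3
After 3 (read(1)): returned 'Y', offset=4
After 4 (seek(+0, CUR)): offset=4
After 5 (read(1)): returned 'I', offset=5
After 6 (read(7)): returned 'XLR6FJF', offset=12
After 7 (seek(+3, CUR)): offset=15
After 8 (seek(+0, CUR)): offset=15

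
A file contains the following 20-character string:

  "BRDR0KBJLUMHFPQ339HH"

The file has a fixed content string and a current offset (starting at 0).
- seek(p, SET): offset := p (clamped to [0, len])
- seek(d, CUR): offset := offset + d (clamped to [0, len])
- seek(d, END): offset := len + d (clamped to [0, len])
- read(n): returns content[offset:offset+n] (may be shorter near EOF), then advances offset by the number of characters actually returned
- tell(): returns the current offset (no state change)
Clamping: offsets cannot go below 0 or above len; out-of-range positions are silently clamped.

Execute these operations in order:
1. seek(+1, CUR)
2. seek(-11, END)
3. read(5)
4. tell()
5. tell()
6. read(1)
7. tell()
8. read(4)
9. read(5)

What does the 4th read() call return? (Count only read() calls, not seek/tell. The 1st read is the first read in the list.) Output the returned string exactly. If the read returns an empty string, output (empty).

Answer: H

Derivation:
After 1 (seek(+1, CUR)): offset=1
After 2 (seek(-11, END)): offset=9
After 3 (read(5)): returned 'UMHFP', offset=14
After 4 (tell()): offset=14
After 5 (tell()): offset=14
After 6 (read(1)): returned 'Q', offset=15
After 7 (tell()): offset=15
After 8 (read(4)): returned '339H', offset=19
After 9 (read(5)): returned 'H', offset=20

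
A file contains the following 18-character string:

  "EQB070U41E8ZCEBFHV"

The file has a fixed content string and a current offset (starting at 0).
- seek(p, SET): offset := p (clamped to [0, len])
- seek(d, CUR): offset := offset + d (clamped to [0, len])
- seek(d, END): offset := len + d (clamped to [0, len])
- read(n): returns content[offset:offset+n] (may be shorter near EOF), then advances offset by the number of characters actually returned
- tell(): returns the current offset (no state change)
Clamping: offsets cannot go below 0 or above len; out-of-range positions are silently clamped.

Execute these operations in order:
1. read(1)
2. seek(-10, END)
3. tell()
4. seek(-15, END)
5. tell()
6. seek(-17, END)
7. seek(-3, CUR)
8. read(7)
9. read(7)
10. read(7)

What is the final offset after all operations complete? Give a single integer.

Answer: 18

Derivation:
After 1 (read(1)): returned 'E', offset=1
After 2 (seek(-10, END)): offset=8
After 3 (tell()): offset=8
After 4 (seek(-15, END)): offset=3
After 5 (tell()): offset=3
After 6 (seek(-17, END)): offset=1
After 7 (seek(-3, CUR)): offset=0
After 8 (read(7)): returned 'EQB070U', offset=7
After 9 (read(7)): returned '41E8ZCE', offset=14
After 10 (read(7)): returned 'BFHV', offset=18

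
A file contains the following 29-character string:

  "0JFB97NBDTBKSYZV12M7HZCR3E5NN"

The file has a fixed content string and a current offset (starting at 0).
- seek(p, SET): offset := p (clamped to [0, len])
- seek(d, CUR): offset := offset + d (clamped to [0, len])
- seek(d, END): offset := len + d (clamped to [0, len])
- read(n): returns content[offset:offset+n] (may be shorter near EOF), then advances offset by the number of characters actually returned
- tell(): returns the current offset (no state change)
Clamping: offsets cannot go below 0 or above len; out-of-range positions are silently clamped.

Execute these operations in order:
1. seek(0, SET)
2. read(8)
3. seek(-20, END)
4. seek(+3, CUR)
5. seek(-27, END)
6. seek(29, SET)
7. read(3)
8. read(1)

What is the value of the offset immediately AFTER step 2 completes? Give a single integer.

Answer: 8

Derivation:
After 1 (seek(0, SET)): offset=0
After 2 (read(8)): returned '0JFB97NB', offset=8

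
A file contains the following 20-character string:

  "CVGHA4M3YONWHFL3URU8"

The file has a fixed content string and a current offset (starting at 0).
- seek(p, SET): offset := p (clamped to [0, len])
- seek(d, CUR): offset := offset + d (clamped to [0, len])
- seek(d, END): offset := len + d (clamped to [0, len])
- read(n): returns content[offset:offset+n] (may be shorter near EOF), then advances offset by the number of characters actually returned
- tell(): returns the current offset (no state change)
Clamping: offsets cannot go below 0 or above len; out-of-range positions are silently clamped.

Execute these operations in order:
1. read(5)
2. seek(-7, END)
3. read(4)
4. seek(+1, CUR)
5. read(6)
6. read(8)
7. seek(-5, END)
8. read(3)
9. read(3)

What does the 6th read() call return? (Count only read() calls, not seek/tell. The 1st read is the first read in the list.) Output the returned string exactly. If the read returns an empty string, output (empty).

After 1 (read(5)): returned 'CVGHA', offset=5
After 2 (seek(-7, END)): offset=13
After 3 (read(4)): returned 'FL3U', offset=17
After 4 (seek(+1, CUR)): offset=18
After 5 (read(6)): returned 'U8', offset=20
After 6 (read(8)): returned '', offset=20
After 7 (seek(-5, END)): offset=15
After 8 (read(3)): returned '3UR', offset=18
After 9 (read(3)): returned 'U8', offset=20

Answer: U8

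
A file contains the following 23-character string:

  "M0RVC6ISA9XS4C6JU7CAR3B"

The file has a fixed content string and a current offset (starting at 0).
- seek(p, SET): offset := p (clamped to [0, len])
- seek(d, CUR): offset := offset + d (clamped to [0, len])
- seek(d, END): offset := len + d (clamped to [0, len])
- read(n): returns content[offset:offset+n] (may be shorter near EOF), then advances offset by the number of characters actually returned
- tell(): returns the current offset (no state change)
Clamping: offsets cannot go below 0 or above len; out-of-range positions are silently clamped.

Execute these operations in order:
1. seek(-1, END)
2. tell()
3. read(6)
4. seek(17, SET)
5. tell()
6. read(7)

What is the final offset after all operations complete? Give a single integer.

After 1 (seek(-1, END)): offset=22
After 2 (tell()): offset=22
After 3 (read(6)): returned 'B', offset=23
After 4 (seek(17, SET)): offset=17
After 5 (tell()): offset=17
After 6 (read(7)): returned '7CAR3B', offset=23

Answer: 23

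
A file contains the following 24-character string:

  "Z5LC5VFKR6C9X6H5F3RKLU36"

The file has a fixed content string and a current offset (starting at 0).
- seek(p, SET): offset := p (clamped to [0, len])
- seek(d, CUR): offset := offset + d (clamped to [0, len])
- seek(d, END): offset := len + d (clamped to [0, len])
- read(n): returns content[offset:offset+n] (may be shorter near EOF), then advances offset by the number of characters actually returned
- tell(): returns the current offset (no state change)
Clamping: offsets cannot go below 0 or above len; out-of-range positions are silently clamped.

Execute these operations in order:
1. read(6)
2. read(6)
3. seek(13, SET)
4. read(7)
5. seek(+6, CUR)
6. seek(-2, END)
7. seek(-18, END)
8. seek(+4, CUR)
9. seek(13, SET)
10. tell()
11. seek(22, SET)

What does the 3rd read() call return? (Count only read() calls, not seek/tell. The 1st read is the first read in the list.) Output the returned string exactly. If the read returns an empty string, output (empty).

After 1 (read(6)): returned 'Z5LC5V', offset=6
After 2 (read(6)): returned 'FKR6C9', offset=12
After 3 (seek(13, SET)): offset=13
After 4 (read(7)): returned '6H5F3RK', offset=20
After 5 (seek(+6, CUR)): offset=24
After 6 (seek(-2, END)): offset=22
After 7 (seek(-18, END)): offset=6
After 8 (seek(+4, CUR)): offset=10
After 9 (seek(13, SET)): offset=13
After 10 (tell()): offset=13
After 11 (seek(22, SET)): offset=22

Answer: 6H5F3RK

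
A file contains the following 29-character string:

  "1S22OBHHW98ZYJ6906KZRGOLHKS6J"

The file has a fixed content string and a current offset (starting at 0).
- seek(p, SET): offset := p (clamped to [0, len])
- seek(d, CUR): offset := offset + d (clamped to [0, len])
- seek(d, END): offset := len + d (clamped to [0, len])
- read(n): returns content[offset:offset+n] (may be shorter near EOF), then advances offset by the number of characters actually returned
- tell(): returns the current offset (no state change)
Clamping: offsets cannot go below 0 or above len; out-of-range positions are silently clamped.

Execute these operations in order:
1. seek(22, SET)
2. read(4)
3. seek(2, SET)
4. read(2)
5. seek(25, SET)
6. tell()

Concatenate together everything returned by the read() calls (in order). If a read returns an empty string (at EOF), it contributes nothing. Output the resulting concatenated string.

Answer: OLHK22

Derivation:
After 1 (seek(22, SET)): offset=22
After 2 (read(4)): returned 'OLHK', offset=26
After 3 (seek(2, SET)): offset=2
After 4 (read(2)): returned '22', offset=4
After 5 (seek(25, SET)): offset=25
After 6 (tell()): offset=25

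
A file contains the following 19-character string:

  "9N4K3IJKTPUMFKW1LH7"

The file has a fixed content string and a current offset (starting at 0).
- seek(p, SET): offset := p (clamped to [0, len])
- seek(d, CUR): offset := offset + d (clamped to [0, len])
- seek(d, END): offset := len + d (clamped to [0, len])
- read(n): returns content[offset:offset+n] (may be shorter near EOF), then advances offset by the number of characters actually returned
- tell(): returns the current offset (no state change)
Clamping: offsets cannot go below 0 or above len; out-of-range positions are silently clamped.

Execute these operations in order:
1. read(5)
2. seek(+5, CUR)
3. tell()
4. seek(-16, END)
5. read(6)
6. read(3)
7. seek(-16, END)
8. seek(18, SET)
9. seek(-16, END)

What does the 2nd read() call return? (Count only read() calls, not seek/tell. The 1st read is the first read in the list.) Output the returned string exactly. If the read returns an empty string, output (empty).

After 1 (read(5)): returned '9N4K3', offset=5
After 2 (seek(+5, CUR)): offset=10
After 3 (tell()): offset=10
After 4 (seek(-16, END)): offset=3
After 5 (read(6)): returned 'K3IJKT', offset=9
After 6 (read(3)): returned 'PUM', offset=12
After 7 (seek(-16, END)): offset=3
After 8 (seek(18, SET)): offset=18
After 9 (seek(-16, END)): offset=3

Answer: K3IJKT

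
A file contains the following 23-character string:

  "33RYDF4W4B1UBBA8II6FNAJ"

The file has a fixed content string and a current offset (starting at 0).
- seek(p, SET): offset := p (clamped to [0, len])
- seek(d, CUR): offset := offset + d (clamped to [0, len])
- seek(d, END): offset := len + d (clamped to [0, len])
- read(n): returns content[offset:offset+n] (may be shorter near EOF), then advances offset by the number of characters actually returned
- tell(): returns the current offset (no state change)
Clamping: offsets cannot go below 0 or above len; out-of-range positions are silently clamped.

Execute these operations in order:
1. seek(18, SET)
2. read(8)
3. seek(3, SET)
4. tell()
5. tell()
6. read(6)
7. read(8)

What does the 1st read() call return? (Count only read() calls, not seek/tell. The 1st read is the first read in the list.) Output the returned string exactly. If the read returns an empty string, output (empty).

After 1 (seek(18, SET)): offset=18
After 2 (read(8)): returned '6FNAJ', offset=23
After 3 (seek(3, SET)): offset=3
After 4 (tell()): offset=3
After 5 (tell()): offset=3
After 6 (read(6)): returned 'YDF4W4', offset=9
After 7 (read(8)): returned 'B1UBBA8I', offset=17

Answer: 6FNAJ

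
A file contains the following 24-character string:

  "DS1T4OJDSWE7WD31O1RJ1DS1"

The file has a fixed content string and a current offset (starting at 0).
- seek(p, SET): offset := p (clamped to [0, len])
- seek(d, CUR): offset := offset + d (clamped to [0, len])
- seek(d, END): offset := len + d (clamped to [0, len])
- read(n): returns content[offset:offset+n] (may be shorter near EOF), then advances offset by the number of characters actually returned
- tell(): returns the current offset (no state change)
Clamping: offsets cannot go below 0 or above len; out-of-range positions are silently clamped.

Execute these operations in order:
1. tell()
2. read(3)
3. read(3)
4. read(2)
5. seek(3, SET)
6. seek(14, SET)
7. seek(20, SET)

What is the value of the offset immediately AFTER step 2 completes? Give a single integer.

Answer: 3

Derivation:
After 1 (tell()): offset=0
After 2 (read(3)): returned 'DS1', offset=3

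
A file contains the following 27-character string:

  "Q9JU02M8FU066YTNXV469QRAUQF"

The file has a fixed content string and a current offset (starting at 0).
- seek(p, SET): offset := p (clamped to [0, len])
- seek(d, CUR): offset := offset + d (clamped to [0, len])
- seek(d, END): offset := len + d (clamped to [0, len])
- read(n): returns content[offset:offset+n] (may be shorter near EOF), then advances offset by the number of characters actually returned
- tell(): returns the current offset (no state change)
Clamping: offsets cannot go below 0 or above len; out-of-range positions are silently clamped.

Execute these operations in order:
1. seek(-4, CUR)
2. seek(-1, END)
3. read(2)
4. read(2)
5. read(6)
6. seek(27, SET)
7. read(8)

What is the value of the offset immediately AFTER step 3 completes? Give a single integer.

Answer: 27

Derivation:
After 1 (seek(-4, CUR)): offset=0
After 2 (seek(-1, END)): offset=26
After 3 (read(2)): returned 'F', offset=27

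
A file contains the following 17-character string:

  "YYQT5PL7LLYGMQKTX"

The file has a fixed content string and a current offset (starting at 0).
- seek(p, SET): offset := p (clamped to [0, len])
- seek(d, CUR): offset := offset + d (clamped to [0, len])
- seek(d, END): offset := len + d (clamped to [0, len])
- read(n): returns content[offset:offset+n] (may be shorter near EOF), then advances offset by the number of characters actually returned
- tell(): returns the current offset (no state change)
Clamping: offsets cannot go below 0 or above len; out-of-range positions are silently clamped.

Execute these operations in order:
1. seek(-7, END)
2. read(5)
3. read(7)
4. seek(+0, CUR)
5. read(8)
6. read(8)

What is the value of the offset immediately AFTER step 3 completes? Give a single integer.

After 1 (seek(-7, END)): offset=10
After 2 (read(5)): returned 'YGMQK', offset=15
After 3 (read(7)): returned 'TX', offset=17

Answer: 17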